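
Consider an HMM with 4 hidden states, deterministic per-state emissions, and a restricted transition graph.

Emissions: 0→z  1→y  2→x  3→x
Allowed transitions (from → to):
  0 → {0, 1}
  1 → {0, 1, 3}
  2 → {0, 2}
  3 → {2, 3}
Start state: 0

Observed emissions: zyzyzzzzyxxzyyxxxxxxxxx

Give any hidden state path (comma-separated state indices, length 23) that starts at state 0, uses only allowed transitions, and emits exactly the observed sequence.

  [0] z  {0}  => 0  start
  [1] y  {1}  => 1  0->1 ok
  [2] z  {0}  => 0  1->0 ok
  [3] y  {1}  => 1  0->1 ok
  [4] z  {0}  => 0  1->0 ok
  [5] z  {0}  => 0  0->0 ok
  [6] z  {0}  => 0  0->0 ok
  [7] z  {0}  => 0  0->0 ok
  [8] y  {1}  => 1  0->1 ok
  [9] x  {2,3}  => 3  1->3 ok
  [10] x  {2,3}  => 2  3->2 ok
  [11] z  {0}  => 0  2->0 ok
  [12] y  {1}  => 1  0->1 ok
  [13] y  {1}  => 1  1->1 ok
  [14] x  {2,3}  => 3  1->3 ok
  [15] x  {2,3}  => 3  3->3 ok
  [16] x  {2,3}  => 3  3->3 ok
  [17] x  {2,3}  => 3  3->3 ok
  [18] x  {2,3}  => 3  3->3 ok
  [19] x  {2,3}  => 3  3->3 ok
  [20] x  {2,3}  => 3  3->3 ok
  [21] x  {2,3}  => 3  3->3 ok
  [22] x  {2,3}  => 2  3->2 ok

0,1,0,1,0,0,0,0,1,3,2,0,1,1,3,3,3,3,3,3,3,3,2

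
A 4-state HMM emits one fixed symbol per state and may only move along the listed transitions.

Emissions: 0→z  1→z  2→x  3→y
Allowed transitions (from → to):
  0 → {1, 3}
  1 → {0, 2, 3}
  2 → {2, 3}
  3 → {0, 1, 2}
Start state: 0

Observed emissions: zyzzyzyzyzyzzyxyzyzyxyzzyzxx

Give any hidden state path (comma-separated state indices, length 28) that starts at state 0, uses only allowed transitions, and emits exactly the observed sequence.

  [0] z  {0,1}  => 0  start
  [1] y  {3}  => 3  0->3 ok
  [2] z  {0,1}  => 1  3->1 ok
  [3] z  {0,1}  => 0  1->0 ok
  [4] y  {3}  => 3  0->3 ok
  [5] z  {0,1}  => 1  3->1 ok
  [6] y  {3}  => 3  1->3 ok
  [7] z  {0,1}  => 1  3->1 ok
  [8] y  {3}  => 3  1->3 ok
  [9] z  {0,1}  => 0  3->0 ok
  [10] y  {3}  => 3  0->3 ok
  [11] z  {0,1}  => 0  3->0 ok
  [12] z  {0,1}  => 1  0->1 ok
  [13] y  {3}  => 3  1->3 ok
  [14] x  {2}  => 2  3->2 ok
  [15] y  {3}  => 3  2->3 ok
  [16] z  {0,1}  => 0  3->0 ok
  [17] y  {3}  => 3  0->3 ok
  [18] z  {0,1}  => 0  3->0 ok
  [19] y  {3}  => 3  0->3 ok
  [20] x  {2}  => 2  3->2 ok
  [21] y  {3}  => 3  2->3 ok
  [22] z  {0,1}  => 1  3->1 ok
  [23] z  {0,1}  => 0  1->0 ok
  [24] y  {3}  => 3  0->3 ok
  [25] z  {0,1}  => 1  3->1 ok
  [26] x  {2}  => 2  1->2 ok
  [27] x  {2}  => 2  2->2 ok

0,3,1,0,3,1,3,1,3,0,3,0,1,3,2,3,0,3,0,3,2,3,1,0,3,1,2,2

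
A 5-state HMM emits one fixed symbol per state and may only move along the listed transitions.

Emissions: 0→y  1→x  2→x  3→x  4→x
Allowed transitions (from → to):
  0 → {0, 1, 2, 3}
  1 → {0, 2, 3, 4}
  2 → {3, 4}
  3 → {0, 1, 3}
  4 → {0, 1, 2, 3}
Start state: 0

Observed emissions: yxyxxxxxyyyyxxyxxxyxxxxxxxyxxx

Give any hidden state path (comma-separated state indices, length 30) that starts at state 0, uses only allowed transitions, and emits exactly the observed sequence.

0,3,0,1,2,4,2,4,0,0,0,0,1,4,0,2,3,3,0,3,1,3,1,2,4,1,0,1,4,2

  [0] y  {0}  => 0  start
  [1] x  {1,2,3,4}  => 3  0->3 ok
  [2] y  {0}  => 0  3->0 ok
  [3] x  {1,2,3,4}  => 1  0->1 ok
  [4] x  {1,2,3,4}  => 2  1->2 ok
  [5] x  {1,2,3,4}  => 4  2->4 ok
  [6] x  {1,2,3,4}  => 2  4->2 ok
  [7] x  {1,2,3,4}  => 4  2->4 ok
  [8] y  {0}  => 0  4->0 ok
  [9] y  {0}  => 0  0->0 ok
  [10] y  {0}  => 0  0->0 ok
  [11] y  {0}  => 0  0->0 ok
  [12] x  {1,2,3,4}  => 1  0->1 ok
  [13] x  {1,2,3,4}  => 4  1->4 ok
  [14] y  {0}  => 0  4->0 ok
  [15] x  {1,2,3,4}  => 2  0->2 ok
  [16] x  {1,2,3,4}  => 3  2->3 ok
  [17] x  {1,2,3,4}  => 3  3->3 ok
  [18] y  {0}  => 0  3->0 ok
  [19] x  {1,2,3,4}  => 3  0->3 ok
  [20] x  {1,2,3,4}  => 1  3->1 ok
  [21] x  {1,2,3,4}  => 3  1->3 ok
  [22] x  {1,2,3,4}  => 1  3->1 ok
  [23] x  {1,2,3,4}  => 2  1->2 ok
  [24] x  {1,2,3,4}  => 4  2->4 ok
  [25] x  {1,2,3,4}  => 1  4->1 ok
  [26] y  {0}  => 0  1->0 ok
  [27] x  {1,2,3,4}  => 1  0->1 ok
  [28] x  {1,2,3,4}  => 4  1->4 ok
  [29] x  {1,2,3,4}  => 2  4->2 ok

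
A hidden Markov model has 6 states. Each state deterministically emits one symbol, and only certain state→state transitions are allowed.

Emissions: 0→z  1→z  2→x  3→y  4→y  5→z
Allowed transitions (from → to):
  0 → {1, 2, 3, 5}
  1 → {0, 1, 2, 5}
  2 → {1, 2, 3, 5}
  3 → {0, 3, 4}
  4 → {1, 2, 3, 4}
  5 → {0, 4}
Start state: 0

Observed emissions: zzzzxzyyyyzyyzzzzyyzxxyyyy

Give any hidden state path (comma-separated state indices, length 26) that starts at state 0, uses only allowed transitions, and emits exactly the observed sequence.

  t0 'z' -> {0,1,5}, take 0 (start)
  t1 'z' -> {0,1,5}, take 1 (0->1 ok)
  t2 'z' -> {0,1,5}, take 1 (1->1 ok)
  t3 'z' -> {0,1,5}, take 1 (1->1 ok)
  t4 'x' -> {2}, take 2 (1->2 ok)
  t5 'z' -> {0,1,5}, take 5 (2->5 ok)
  t6 'y' -> {3,4}, take 4 (5->4 ok)
  t7 'y' -> {3,4}, take 3 (4->3 ok)
  t8 'y' -> {3,4}, take 4 (3->4 ok)
  t9 'y' -> {3,4}, take 3 (4->3 ok)
  t10 'z' -> {0,1,5}, take 0 (3->0 ok)
  t11 'y' -> {3,4}, take 3 (0->3 ok)
  t12 'y' -> {3,4}, take 4 (3->4 ok)
  t13 'z' -> {0,1,5}, take 1 (4->1 ok)
  t14 'z' -> {0,1,5}, take 1 (1->1 ok)
  t15 'z' -> {0,1,5}, take 1 (1->1 ok)
  t16 'z' -> {0,1,5}, take 5 (1->5 ok)
  t17 'y' -> {3,4}, take 4 (5->4 ok)
  t18 'y' -> {3,4}, take 3 (4->3 ok)
  t19 'z' -> {0,1,5}, take 0 (3->0 ok)
  t20 'x' -> {2}, take 2 (0->2 ok)
  t21 'x' -> {2}, take 2 (2->2 ok)
  t22 'y' -> {3,4}, take 3 (2->3 ok)
  t23 'y' -> {3,4}, take 3 (3->3 ok)
  t24 'y' -> {3,4}, take 4 (3->4 ok)
  t25 'y' -> {3,4}, take 4 (4->4 ok)

0,1,1,1,2,5,4,3,4,3,0,3,4,1,1,1,5,4,3,0,2,2,3,3,4,4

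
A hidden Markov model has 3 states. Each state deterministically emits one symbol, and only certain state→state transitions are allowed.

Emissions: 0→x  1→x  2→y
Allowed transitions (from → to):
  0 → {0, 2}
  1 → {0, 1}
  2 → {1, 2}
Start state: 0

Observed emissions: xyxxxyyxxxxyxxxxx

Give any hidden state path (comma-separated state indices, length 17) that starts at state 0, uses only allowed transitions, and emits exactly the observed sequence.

0,2,1,0,0,2,2,1,1,1,0,2,1,1,1,0,0

  pos 0: x in {0,1}, choose 0; start
  pos 1: y in {2}, choose 2; 0->2 ok
  pos 2: x in {0,1}, choose 1; 2->1 ok
  pos 3: x in {0,1}, choose 0; 1->0 ok
  pos 4: x in {0,1}, choose 0; 0->0 ok
  pos 5: y in {2}, choose 2; 0->2 ok
  pos 6: y in {2}, choose 2; 2->2 ok
  pos 7: x in {0,1}, choose 1; 2->1 ok
  pos 8: x in {0,1}, choose 1; 1->1 ok
  pos 9: x in {0,1}, choose 1; 1->1 ok
  pos 10: x in {0,1}, choose 0; 1->0 ok
  pos 11: y in {2}, choose 2; 0->2 ok
  pos 12: x in {0,1}, choose 1; 2->1 ok
  pos 13: x in {0,1}, choose 1; 1->1 ok
  pos 14: x in {0,1}, choose 1; 1->1 ok
  pos 15: x in {0,1}, choose 0; 1->0 ok
  pos 16: x in {0,1}, choose 0; 0->0 ok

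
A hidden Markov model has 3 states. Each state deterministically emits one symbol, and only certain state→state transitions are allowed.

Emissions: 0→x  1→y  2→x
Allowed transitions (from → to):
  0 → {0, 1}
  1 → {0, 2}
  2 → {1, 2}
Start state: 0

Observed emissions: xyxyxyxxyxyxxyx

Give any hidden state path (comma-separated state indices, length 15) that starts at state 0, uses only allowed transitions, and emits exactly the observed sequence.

  0: obs=x cand={0,2} pick 0 [start]
  1: obs=y cand={1} pick 1 [0->1 ok]
  2: obs=x cand={0,2} pick 0 [1->0 ok]
  3: obs=y cand={1} pick 1 [0->1 ok]
  4: obs=x cand={0,2} pick 2 [1->2 ok]
  5: obs=y cand={1} pick 1 [2->1 ok]
  6: obs=x cand={0,2} pick 2 [1->2 ok]
  7: obs=x cand={0,2} pick 2 [2->2 ok]
  8: obs=y cand={1} pick 1 [2->1 ok]
  9: obs=x cand={0,2} pick 0 [1->0 ok]
  10: obs=y cand={1} pick 1 [0->1 ok]
  11: obs=x cand={0,2} pick 2 [1->2 ok]
  12: obs=x cand={0,2} pick 2 [2->2 ok]
  13: obs=y cand={1} pick 1 [2->1 ok]
  14: obs=x cand={0,2} pick 0 [1->0 ok]

0,1,0,1,2,1,2,2,1,0,1,2,2,1,0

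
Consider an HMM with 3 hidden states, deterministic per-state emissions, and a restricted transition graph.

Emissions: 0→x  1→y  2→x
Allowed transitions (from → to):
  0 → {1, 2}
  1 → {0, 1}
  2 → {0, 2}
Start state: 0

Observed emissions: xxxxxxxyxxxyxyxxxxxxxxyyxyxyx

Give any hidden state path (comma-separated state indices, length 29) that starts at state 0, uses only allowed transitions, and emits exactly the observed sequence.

  t0 'x' -> {0,2}, take 0 (start)
  t1 'x' -> {0,2}, take 2 (0->2 ok)
  t2 'x' -> {0,2}, take 2 (2->2 ok)
  t3 'x' -> {0,2}, take 0 (2->0 ok)
  t4 'x' -> {0,2}, take 2 (0->2 ok)
  t5 'x' -> {0,2}, take 2 (2->2 ok)
  t6 'x' -> {0,2}, take 0 (2->0 ok)
  t7 'y' -> {1}, take 1 (0->1 ok)
  t8 'x' -> {0,2}, take 0 (1->0 ok)
  t9 'x' -> {0,2}, take 2 (0->2 ok)
  t10 'x' -> {0,2}, take 0 (2->0 ok)
  t11 'y' -> {1}, take 1 (0->1 ok)
  t12 'x' -> {0,2}, take 0 (1->0 ok)
  t13 'y' -> {1}, take 1 (0->1 ok)
  t14 'x' -> {0,2}, take 0 (1->0 ok)
  t15 'x' -> {0,2}, take 2 (0->2 ok)
  t16 'x' -> {0,2}, take 0 (2->0 ok)
  t17 'x' -> {0,2}, take 2 (0->2 ok)
  t18 'x' -> {0,2}, take 2 (2->2 ok)
  t19 'x' -> {0,2}, take 2 (2->2 ok)
  t20 'x' -> {0,2}, take 2 (2->2 ok)
  t21 'x' -> {0,2}, take 0 (2->0 ok)
  t22 'y' -> {1}, take 1 (0->1 ok)
  t23 'y' -> {1}, take 1 (1->1 ok)
  t24 'x' -> {0,2}, take 0 (1->0 ok)
  t25 'y' -> {1}, take 1 (0->1 ok)
  t26 'x' -> {0,2}, take 0 (1->0 ok)
  t27 'y' -> {1}, take 1 (0->1 ok)
  t28 'x' -> {0,2}, take 0 (1->0 ok)

0,2,2,0,2,2,0,1,0,2,0,1,0,1,0,2,0,2,2,2,2,0,1,1,0,1,0,1,0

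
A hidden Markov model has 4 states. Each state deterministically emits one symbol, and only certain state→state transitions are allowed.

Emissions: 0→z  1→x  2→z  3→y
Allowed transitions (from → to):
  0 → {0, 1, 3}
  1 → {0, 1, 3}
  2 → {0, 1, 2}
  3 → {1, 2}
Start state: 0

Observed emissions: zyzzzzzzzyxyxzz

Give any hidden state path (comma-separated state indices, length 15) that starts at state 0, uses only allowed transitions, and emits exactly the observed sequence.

0,3,2,2,2,2,2,2,0,3,1,3,1,0,0

  t0 'z' -> {0,2}, take 0 (start)
  t1 'y' -> {3}, take 3 (0->3 ok)
  t2 'z' -> {0,2}, take 2 (3->2 ok)
  t3 'z' -> {0,2}, take 2 (2->2 ok)
  t4 'z' -> {0,2}, take 2 (2->2 ok)
  t5 'z' -> {0,2}, take 2 (2->2 ok)
  t6 'z' -> {0,2}, take 2 (2->2 ok)
  t7 'z' -> {0,2}, take 2 (2->2 ok)
  t8 'z' -> {0,2}, take 0 (2->0 ok)
  t9 'y' -> {3}, take 3 (0->3 ok)
  t10 'x' -> {1}, take 1 (3->1 ok)
  t11 'y' -> {3}, take 3 (1->3 ok)
  t12 'x' -> {1}, take 1 (3->1 ok)
  t13 'z' -> {0,2}, take 0 (1->0 ok)
  t14 'z' -> {0,2}, take 0 (0->0 ok)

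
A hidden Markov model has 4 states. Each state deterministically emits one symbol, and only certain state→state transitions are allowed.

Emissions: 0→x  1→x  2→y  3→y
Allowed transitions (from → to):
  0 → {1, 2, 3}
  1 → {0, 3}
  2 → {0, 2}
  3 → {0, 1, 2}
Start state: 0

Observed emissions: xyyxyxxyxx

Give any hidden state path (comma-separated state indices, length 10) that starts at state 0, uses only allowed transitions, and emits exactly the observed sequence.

  [0] x  {0,1}  => 0  start
  [1] y  {2,3}  => 2  0->2 ok
  [2] y  {2,3}  => 2  2->2 ok
  [3] x  {0,1}  => 0  2->0 ok
  [4] y  {2,3}  => 3  0->3 ok
  [5] x  {0,1}  => 0  3->0 ok
  [6] x  {0,1}  => 1  0->1 ok
  [7] y  {2,3}  => 3  1->3 ok
  [8] x  {0,1}  => 0  3->0 ok
  [9] x  {0,1}  => 1  0->1 ok

0,2,2,0,3,0,1,3,0,1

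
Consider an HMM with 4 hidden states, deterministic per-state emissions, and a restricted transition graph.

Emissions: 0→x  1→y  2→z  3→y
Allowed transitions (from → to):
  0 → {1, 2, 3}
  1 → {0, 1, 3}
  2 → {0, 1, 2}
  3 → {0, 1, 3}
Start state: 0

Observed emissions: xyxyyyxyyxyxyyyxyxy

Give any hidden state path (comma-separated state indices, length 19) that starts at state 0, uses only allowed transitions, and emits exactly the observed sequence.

0,3,0,3,3,3,0,3,3,0,1,0,3,1,1,0,1,0,1

  [0] x  {0}  => 0  start
  [1] y  {1,3}  => 3  0->3 ok
  [2] x  {0}  => 0  3->0 ok
  [3] y  {1,3}  => 3  0->3 ok
  [4] y  {1,3}  => 3  3->3 ok
  [5] y  {1,3}  => 3  3->3 ok
  [6] x  {0}  => 0  3->0 ok
  [7] y  {1,3}  => 3  0->3 ok
  [8] y  {1,3}  => 3  3->3 ok
  [9] x  {0}  => 0  3->0 ok
  [10] y  {1,3}  => 1  0->1 ok
  [11] x  {0}  => 0  1->0 ok
  [12] y  {1,3}  => 3  0->3 ok
  [13] y  {1,3}  => 1  3->1 ok
  [14] y  {1,3}  => 1  1->1 ok
  [15] x  {0}  => 0  1->0 ok
  [16] y  {1,3}  => 1  0->1 ok
  [17] x  {0}  => 0  1->0 ok
  [18] y  {1,3}  => 1  0->1 ok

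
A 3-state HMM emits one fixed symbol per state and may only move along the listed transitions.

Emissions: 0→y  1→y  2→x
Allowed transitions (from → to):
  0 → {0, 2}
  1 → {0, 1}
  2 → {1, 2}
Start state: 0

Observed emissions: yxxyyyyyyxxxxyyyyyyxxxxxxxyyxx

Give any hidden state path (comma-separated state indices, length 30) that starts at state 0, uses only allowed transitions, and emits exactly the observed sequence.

0,2,2,1,1,1,1,1,0,2,2,2,2,1,1,1,1,0,0,2,2,2,2,2,2,2,1,0,2,2

  [0] y  {0,1}  => 0  start
  [1] x  {2}  => 2  0->2 ok
  [2] x  {2}  => 2  2->2 ok
  [3] y  {0,1}  => 1  2->1 ok
  [4] y  {0,1}  => 1  1->1 ok
  [5] y  {0,1}  => 1  1->1 ok
  [6] y  {0,1}  => 1  1->1 ok
  [7] y  {0,1}  => 1  1->1 ok
  [8] y  {0,1}  => 0  1->0 ok
  [9] x  {2}  => 2  0->2 ok
  [10] x  {2}  => 2  2->2 ok
  [11] x  {2}  => 2  2->2 ok
  [12] x  {2}  => 2  2->2 ok
  [13] y  {0,1}  => 1  2->1 ok
  [14] y  {0,1}  => 1  1->1 ok
  [15] y  {0,1}  => 1  1->1 ok
  [16] y  {0,1}  => 1  1->1 ok
  [17] y  {0,1}  => 0  1->0 ok
  [18] y  {0,1}  => 0  0->0 ok
  [19] x  {2}  => 2  0->2 ok
  [20] x  {2}  => 2  2->2 ok
  [21] x  {2}  => 2  2->2 ok
  [22] x  {2}  => 2  2->2 ok
  [23] x  {2}  => 2  2->2 ok
  [24] x  {2}  => 2  2->2 ok
  [25] x  {2}  => 2  2->2 ok
  [26] y  {0,1}  => 1  2->1 ok
  [27] y  {0,1}  => 0  1->0 ok
  [28] x  {2}  => 2  0->2 ok
  [29] x  {2}  => 2  2->2 ok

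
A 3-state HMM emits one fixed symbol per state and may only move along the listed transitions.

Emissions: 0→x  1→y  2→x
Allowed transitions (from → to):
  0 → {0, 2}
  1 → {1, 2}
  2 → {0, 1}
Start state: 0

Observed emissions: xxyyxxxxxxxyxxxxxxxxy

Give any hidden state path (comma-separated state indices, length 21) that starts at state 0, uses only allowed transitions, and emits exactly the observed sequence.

0,2,1,1,2,0,0,0,2,0,2,1,2,0,0,2,0,0,0,2,1

  t0 'x' -> {0,2}, take 0 (start)
  t1 'x' -> {0,2}, take 2 (0->2 ok)
  t2 'y' -> {1}, take 1 (2->1 ok)
  t3 'y' -> {1}, take 1 (1->1 ok)
  t4 'x' -> {0,2}, take 2 (1->2 ok)
  t5 'x' -> {0,2}, take 0 (2->0 ok)
  t6 'x' -> {0,2}, take 0 (0->0 ok)
  t7 'x' -> {0,2}, take 0 (0->0 ok)
  t8 'x' -> {0,2}, take 2 (0->2 ok)
  t9 'x' -> {0,2}, take 0 (2->0 ok)
  t10 'x' -> {0,2}, take 2 (0->2 ok)
  t11 'y' -> {1}, take 1 (2->1 ok)
  t12 'x' -> {0,2}, take 2 (1->2 ok)
  t13 'x' -> {0,2}, take 0 (2->0 ok)
  t14 'x' -> {0,2}, take 0 (0->0 ok)
  t15 'x' -> {0,2}, take 2 (0->2 ok)
  t16 'x' -> {0,2}, take 0 (2->0 ok)
  t17 'x' -> {0,2}, take 0 (0->0 ok)
  t18 'x' -> {0,2}, take 0 (0->0 ok)
  t19 'x' -> {0,2}, take 2 (0->2 ok)
  t20 'y' -> {1}, take 1 (2->1 ok)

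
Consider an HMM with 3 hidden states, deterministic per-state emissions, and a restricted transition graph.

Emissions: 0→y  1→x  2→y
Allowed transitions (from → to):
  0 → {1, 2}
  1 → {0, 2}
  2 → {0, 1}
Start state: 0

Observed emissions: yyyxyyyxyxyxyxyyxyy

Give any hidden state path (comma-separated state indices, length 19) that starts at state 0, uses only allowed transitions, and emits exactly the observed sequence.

  t0 'y' -> {0,2}, take 0 (start)
  t1 'y' -> {0,2}, take 2 (0->2 ok)
  t2 'y' -> {0,2}, take 0 (2->0 ok)
  t3 'x' -> {1}, take 1 (0->1 ok)
  t4 'y' -> {0,2}, take 2 (1->2 ok)
  t5 'y' -> {0,2}, take 0 (2->0 ok)
  t6 'y' -> {0,2}, take 2 (0->2 ok)
  t7 'x' -> {1}, take 1 (2->1 ok)
  t8 'y' -> {0,2}, take 0 (1->0 ok)
  t9 'x' -> {1}, take 1 (0->1 ok)
  t10 'y' -> {0,2}, take 2 (1->2 ok)
  t11 'x' -> {1}, take 1 (2->1 ok)
  t12 'y' -> {0,2}, take 0 (1->0 ok)
  t13 'x' -> {1}, take 1 (0->1 ok)
  t14 'y' -> {0,2}, take 0 (1->0 ok)
  t15 'y' -> {0,2}, take 2 (0->2 ok)
  t16 'x' -> {1}, take 1 (2->1 ok)
  t17 'y' -> {0,2}, take 0 (1->0 ok)
  t18 'y' -> {0,2}, take 2 (0->2 ok)

0,2,0,1,2,0,2,1,0,1,2,1,0,1,0,2,1,0,2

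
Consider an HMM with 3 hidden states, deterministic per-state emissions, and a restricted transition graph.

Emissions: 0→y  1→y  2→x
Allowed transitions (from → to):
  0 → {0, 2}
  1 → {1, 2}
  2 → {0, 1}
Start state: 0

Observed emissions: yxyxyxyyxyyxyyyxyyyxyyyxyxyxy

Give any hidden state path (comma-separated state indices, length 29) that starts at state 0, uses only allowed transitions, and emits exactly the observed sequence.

  t0 'y' -> {0,1}, take 0 (start)
  t1 'x' -> {2}, take 2 (0->2 ok)
  t2 'y' -> {0,1}, take 1 (2->1 ok)
  t3 'x' -> {2}, take 2 (1->2 ok)
  t4 'y' -> {0,1}, take 0 (2->0 ok)
  t5 'x' -> {2}, take 2 (0->2 ok)
  t6 'y' -> {0,1}, take 0 (2->0 ok)
  t7 'y' -> {0,1}, take 0 (0->0 ok)
  t8 'x' -> {2}, take 2 (0->2 ok)
  t9 'y' -> {0,1}, take 0 (2->0 ok)
  t10 'y' -> {0,1}, take 0 (0->0 ok)
  t11 'x' -> {2}, take 2 (0->2 ok)
  t12 'y' -> {0,1}, take 0 (2->0 ok)
  t13 'y' -> {0,1}, take 0 (0->0 ok)
  t14 'y' -> {0,1}, take 0 (0->0 ok)
  t15 'x' -> {2}, take 2 (0->2 ok)
  t16 'y' -> {0,1}, take 1 (2->1 ok)
  t17 'y' -> {0,1}, take 1 (1->1 ok)
  t18 'y' -> {0,1}, take 1 (1->1 ok)
  t19 'x' -> {2}, take 2 (1->2 ok)
  t20 'y' -> {0,1}, take 0 (2->0 ok)
  t21 'y' -> {0,1}, take 0 (0->0 ok)
  t22 'y' -> {0,1}, take 0 (0->0 ok)
  t23 'x' -> {2}, take 2 (0->2 ok)
  t24 'y' -> {0,1}, take 1 (2->1 ok)
  t25 'x' -> {2}, take 2 (1->2 ok)
  t26 'y' -> {0,1}, take 0 (2->0 ok)
  t27 'x' -> {2}, take 2 (0->2 ok)
  t28 'y' -> {0,1}, take 0 (2->0 ok)

0,2,1,2,0,2,0,0,2,0,0,2,0,0,0,2,1,1,1,2,0,0,0,2,1,2,0,2,0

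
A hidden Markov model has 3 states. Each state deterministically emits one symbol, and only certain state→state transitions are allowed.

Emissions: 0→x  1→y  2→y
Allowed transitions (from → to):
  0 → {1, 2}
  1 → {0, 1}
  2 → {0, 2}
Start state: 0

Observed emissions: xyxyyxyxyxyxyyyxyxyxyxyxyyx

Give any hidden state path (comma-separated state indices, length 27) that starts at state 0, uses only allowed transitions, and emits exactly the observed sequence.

  pos 0: x in {0}, choose 0; start
  pos 1: y in {1,2}, choose 1; 0->1 ok
  pos 2: x in {0}, choose 0; 1->0 ok
  pos 3: y in {1,2}, choose 1; 0->1 ok
  pos 4: y in {1,2}, choose 1; 1->1 ok
  pos 5: x in {0}, choose 0; 1->0 ok
  pos 6: y in {1,2}, choose 2; 0->2 ok
  pos 7: x in {0}, choose 0; 2->0 ok
  pos 8: y in {1,2}, choose 2; 0->2 ok
  pos 9: x in {0}, choose 0; 2->0 ok
  pos 10: y in {1,2}, choose 1; 0->1 ok
  pos 11: x in {0}, choose 0; 1->0 ok
  pos 12: y in {1,2}, choose 2; 0->2 ok
  pos 13: y in {1,2}, choose 2; 2->2 ok
  pos 14: y in {1,2}, choose 2; 2->2 ok
  pos 15: x in {0}, choose 0; 2->0 ok
  pos 16: y in {1,2}, choose 1; 0->1 ok
  pos 17: x in {0}, choose 0; 1->0 ok
  pos 18: y in {1,2}, choose 1; 0->1 ok
  pos 19: x in {0}, choose 0; 1->0 ok
  pos 20: y in {1,2}, choose 2; 0->2 ok
  pos 21: x in {0}, choose 0; 2->0 ok
  pos 22: y in {1,2}, choose 1; 0->1 ok
  pos 23: x in {0}, choose 0; 1->0 ok
  pos 24: y in {1,2}, choose 2; 0->2 ok
  pos 25: y in {1,2}, choose 2; 2->2 ok
  pos 26: x in {0}, choose 0; 2->0 ok

0,1,0,1,1,0,2,0,2,0,1,0,2,2,2,0,1,0,1,0,2,0,1,0,2,2,0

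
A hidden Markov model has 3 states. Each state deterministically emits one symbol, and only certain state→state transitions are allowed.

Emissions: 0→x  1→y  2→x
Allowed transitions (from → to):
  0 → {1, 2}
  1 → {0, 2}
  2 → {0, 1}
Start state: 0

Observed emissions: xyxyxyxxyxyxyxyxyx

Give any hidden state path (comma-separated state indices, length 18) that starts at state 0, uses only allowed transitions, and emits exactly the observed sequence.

0,1,2,1,2,1,2,0,1,0,1,0,1,0,1,2,1,2

  [0] x  {0,2}  => 0  start
  [1] y  {1}  => 1  0->1 ok
  [2] x  {0,2}  => 2  1->2 ok
  [3] y  {1}  => 1  2->1 ok
  [4] x  {0,2}  => 2  1->2 ok
  [5] y  {1}  => 1  2->1 ok
  [6] x  {0,2}  => 2  1->2 ok
  [7] x  {0,2}  => 0  2->0 ok
  [8] y  {1}  => 1  0->1 ok
  [9] x  {0,2}  => 0  1->0 ok
  [10] y  {1}  => 1  0->1 ok
  [11] x  {0,2}  => 0  1->0 ok
  [12] y  {1}  => 1  0->1 ok
  [13] x  {0,2}  => 0  1->0 ok
  [14] y  {1}  => 1  0->1 ok
  [15] x  {0,2}  => 2  1->2 ok
  [16] y  {1}  => 1  2->1 ok
  [17] x  {0,2}  => 2  1->2 ok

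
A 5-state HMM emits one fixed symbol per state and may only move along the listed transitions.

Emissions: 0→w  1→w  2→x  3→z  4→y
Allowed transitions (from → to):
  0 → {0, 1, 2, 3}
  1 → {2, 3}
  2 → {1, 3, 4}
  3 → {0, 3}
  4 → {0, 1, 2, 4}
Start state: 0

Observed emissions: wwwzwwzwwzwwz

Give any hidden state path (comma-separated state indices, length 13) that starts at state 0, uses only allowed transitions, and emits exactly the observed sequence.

  t0 'w' -> {0,1}, take 0 (start)
  t1 'w' -> {0,1}, take 0 (0->0 ok)
  t2 'w' -> {0,1}, take 0 (0->0 ok)
  t3 'z' -> {3}, take 3 (0->3 ok)
  t4 'w' -> {0,1}, take 0 (3->0 ok)
  t5 'w' -> {0,1}, take 1 (0->1 ok)
  t6 'z' -> {3}, take 3 (1->3 ok)
  t7 'w' -> {0,1}, take 0 (3->0 ok)
  t8 'w' -> {0,1}, take 1 (0->1 ok)
  t9 'z' -> {3}, take 3 (1->3 ok)
  t10 'w' -> {0,1}, take 0 (3->0 ok)
  t11 'w' -> {0,1}, take 1 (0->1 ok)
  t12 'z' -> {3}, take 3 (1->3 ok)

0,0,0,3,0,1,3,0,1,3,0,1,3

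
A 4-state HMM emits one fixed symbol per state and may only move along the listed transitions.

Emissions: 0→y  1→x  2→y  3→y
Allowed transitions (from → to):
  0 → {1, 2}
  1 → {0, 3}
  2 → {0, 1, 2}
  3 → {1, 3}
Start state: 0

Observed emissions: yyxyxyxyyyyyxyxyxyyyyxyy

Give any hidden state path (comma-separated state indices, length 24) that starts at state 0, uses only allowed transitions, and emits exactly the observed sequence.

  t0 'y' -> {0,2,3}, take 0 (start)
  t1 'y' -> {0,2,3}, take 2 (0->2 ok)
  t2 'x' -> {1}, take 1 (2->1 ok)
  t3 'y' -> {0,2,3}, take 3 (1->3 ok)
  t4 'x' -> {1}, take 1 (3->1 ok)
  t5 'y' -> {0,2,3}, take 0 (1->0 ok)
  t6 'x' -> {1}, take 1 (0->1 ok)
  t7 'y' -> {0,2,3}, take 3 (1->3 ok)
  t8 'y' -> {0,2,3}, take 3 (3->3 ok)
  t9 'y' -> {0,2,3}, take 3 (3->3 ok)
  t10 'y' -> {0,2,3}, take 3 (3->3 ok)
  t11 'y' -> {0,2,3}, take 3 (3->3 ok)
  t12 'x' -> {1}, take 1 (3->1 ok)
  t13 'y' -> {0,2,3}, take 3 (1->3 ok)
  t14 'x' -> {1}, take 1 (3->1 ok)
  t15 'y' -> {0,2,3}, take 3 (1->3 ok)
  t16 'x' -> {1}, take 1 (3->1 ok)
  t17 'y' -> {0,2,3}, take 0 (1->0 ok)
  t18 'y' -> {0,2,3}, take 2 (0->2 ok)
  t19 'y' -> {0,2,3}, take 2 (2->2 ok)
  t20 'y' -> {0,2,3}, take 0 (2->0 ok)
  t21 'x' -> {1}, take 1 (0->1 ok)
  t22 'y' -> {0,2,3}, take 0 (1->0 ok)
  t23 'y' -> {0,2,3}, take 2 (0->2 ok)

0,2,1,3,1,0,1,3,3,3,3,3,1,3,1,3,1,0,2,2,0,1,0,2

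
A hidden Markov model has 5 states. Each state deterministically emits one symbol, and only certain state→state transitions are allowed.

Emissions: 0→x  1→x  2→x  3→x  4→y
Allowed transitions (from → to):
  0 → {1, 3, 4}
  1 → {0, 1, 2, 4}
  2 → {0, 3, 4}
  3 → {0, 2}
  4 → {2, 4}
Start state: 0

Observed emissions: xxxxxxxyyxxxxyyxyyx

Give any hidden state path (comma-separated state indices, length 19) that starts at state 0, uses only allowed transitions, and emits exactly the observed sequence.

0,3,2,0,1,1,1,4,4,2,0,1,0,4,4,2,4,4,2

  t0 'x' -> {0,1,2,3}, take 0 (start)
  t1 'x' -> {0,1,2,3}, take 3 (0->3 ok)
  t2 'x' -> {0,1,2,3}, take 2 (3->2 ok)
  t3 'x' -> {0,1,2,3}, take 0 (2->0 ok)
  t4 'x' -> {0,1,2,3}, take 1 (0->1 ok)
  t5 'x' -> {0,1,2,3}, take 1 (1->1 ok)
  t6 'x' -> {0,1,2,3}, take 1 (1->1 ok)
  t7 'y' -> {4}, take 4 (1->4 ok)
  t8 'y' -> {4}, take 4 (4->4 ok)
  t9 'x' -> {0,1,2,3}, take 2 (4->2 ok)
  t10 'x' -> {0,1,2,3}, take 0 (2->0 ok)
  t11 'x' -> {0,1,2,3}, take 1 (0->1 ok)
  t12 'x' -> {0,1,2,3}, take 0 (1->0 ok)
  t13 'y' -> {4}, take 4 (0->4 ok)
  t14 'y' -> {4}, take 4 (4->4 ok)
  t15 'x' -> {0,1,2,3}, take 2 (4->2 ok)
  t16 'y' -> {4}, take 4 (2->4 ok)
  t17 'y' -> {4}, take 4 (4->4 ok)
  t18 'x' -> {0,1,2,3}, take 2 (4->2 ok)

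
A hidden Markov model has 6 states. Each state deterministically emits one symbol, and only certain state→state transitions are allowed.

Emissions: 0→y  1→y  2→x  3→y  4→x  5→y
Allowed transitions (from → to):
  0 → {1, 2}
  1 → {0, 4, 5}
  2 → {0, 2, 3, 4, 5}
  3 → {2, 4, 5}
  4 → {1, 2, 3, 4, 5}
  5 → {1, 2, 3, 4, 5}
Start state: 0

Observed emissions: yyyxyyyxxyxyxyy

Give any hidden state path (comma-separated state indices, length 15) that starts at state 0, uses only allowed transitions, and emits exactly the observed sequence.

  pos 0: y in {0,1,3,5}, choose 0; start
  pos 1: y in {0,1,3,5}, choose 1; 0->1 ok
  pos 2: y in {0,1,3,5}, choose 5; 1->5 ok
  pos 3: x in {2,4}, choose 2; 5->2 ok
  pos 4: y in {0,1,3,5}, choose 0; 2->0 ok
  pos 5: y in {0,1,3,5}, choose 1; 0->1 ok
  pos 6: y in {0,1,3,5}, choose 5; 1->5 ok
  pos 7: x in {2,4}, choose 4; 5->4 ok
  pos 8: x in {2,4}, choose 2; 4->2 ok
  pos 9: y in {0,1,3,5}, choose 5; 2->5 ok
  pos 10: x in {2,4}, choose 4; 5->4 ok
  pos 11: y in {0,1,3,5}, choose 5; 4->5 ok
  pos 12: x in {2,4}, choose 2; 5->2 ok
  pos 13: y in {0,1,3,5}, choose 5; 2->5 ok
  pos 14: y in {0,1,3,5}, choose 5; 5->5 ok

0,1,5,2,0,1,5,4,2,5,4,5,2,5,5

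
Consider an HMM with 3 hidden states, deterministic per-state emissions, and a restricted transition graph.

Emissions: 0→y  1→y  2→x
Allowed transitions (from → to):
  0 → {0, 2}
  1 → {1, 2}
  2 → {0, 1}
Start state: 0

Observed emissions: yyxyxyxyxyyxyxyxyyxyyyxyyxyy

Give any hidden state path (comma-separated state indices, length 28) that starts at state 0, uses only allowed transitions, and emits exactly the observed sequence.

  [0] y  {0,1}  => 0  start
  [1] y  {0,1}  => 0  0->0 ok
  [2] x  {2}  => 2  0->2 ok
  [3] y  {0,1}  => 0  2->0 ok
  [4] x  {2}  => 2  0->2 ok
  [5] y  {0,1}  => 1  2->1 ok
  [6] x  {2}  => 2  1->2 ok
  [7] y  {0,1}  => 0  2->0 ok
  [8] x  {2}  => 2  0->2 ok
  [9] y  {0,1}  => 0  2->0 ok
  [10] y  {0,1}  => 0  0->0 ok
  [11] x  {2}  => 2  0->2 ok
  [12] y  {0,1}  => 1  2->1 ok
  [13] x  {2}  => 2  1->2 ok
  [14] y  {0,1}  => 1  2->1 ok
  [15] x  {2}  => 2  1->2 ok
  [16] y  {0,1}  => 1  2->1 ok
  [17] y  {0,1}  => 1  1->1 ok
  [18] x  {2}  => 2  1->2 ok
  [19] y  {0,1}  => 0  2->0 ok
  [20] y  {0,1}  => 0  0->0 ok
  [21] y  {0,1}  => 0  0->0 ok
  [22] x  {2}  => 2  0->2 ok
  [23] y  {0,1}  => 0  2->0 ok
  [24] y  {0,1}  => 0  0->0 ok
  [25] x  {2}  => 2  0->2 ok
  [26] y  {0,1}  => 1  2->1 ok
  [27] y  {0,1}  => 1  1->1 ok

0,0,2,0,2,1,2,0,2,0,0,2,1,2,1,2,1,1,2,0,0,0,2,0,0,2,1,1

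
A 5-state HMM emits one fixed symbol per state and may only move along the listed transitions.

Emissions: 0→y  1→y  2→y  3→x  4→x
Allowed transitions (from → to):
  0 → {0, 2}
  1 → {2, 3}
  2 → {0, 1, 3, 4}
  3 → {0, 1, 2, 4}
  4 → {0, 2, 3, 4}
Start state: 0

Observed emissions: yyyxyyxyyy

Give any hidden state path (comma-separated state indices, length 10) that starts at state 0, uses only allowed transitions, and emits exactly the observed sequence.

  t0 'y' -> {0,1,2}, take 0 (start)
  t1 'y' -> {0,1,2}, take 0 (0->0 ok)
  t2 'y' -> {0,1,2}, take 2 (0->2 ok)
  t3 'x' -> {3,4}, take 4 (2->4 ok)
  t4 'y' -> {0,1,2}, take 2 (4->2 ok)
  t5 'y' -> {0,1,2}, take 1 (2->1 ok)
  t6 'x' -> {3,4}, take 3 (1->3 ok)
  t7 'y' -> {0,1,2}, take 0 (3->0 ok)
  t8 'y' -> {0,1,2}, take 0 (0->0 ok)
  t9 'y' -> {0,1,2}, take 2 (0->2 ok)

0,0,2,4,2,1,3,0,0,2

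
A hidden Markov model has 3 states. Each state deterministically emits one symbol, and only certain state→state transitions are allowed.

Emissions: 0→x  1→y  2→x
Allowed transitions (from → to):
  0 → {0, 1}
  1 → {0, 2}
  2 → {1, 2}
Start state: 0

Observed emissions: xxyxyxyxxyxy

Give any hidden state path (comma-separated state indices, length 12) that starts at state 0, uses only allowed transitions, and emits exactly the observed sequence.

  0: obs=x cand={0,2} pick 0 [start]
  1: obs=x cand={0,2} pick 0 [0->0 ok]
  2: obs=y cand={1} pick 1 [0->1 ok]
  3: obs=x cand={0,2} pick 2 [1->2 ok]
  4: obs=y cand={1} pick 1 [2->1 ok]
  5: obs=x cand={0,2} pick 0 [1->0 ok]
  6: obs=y cand={1} pick 1 [0->1 ok]
  7: obs=x cand={0,2} pick 0 [1->0 ok]
  8: obs=x cand={0,2} pick 0 [0->0 ok]
  9: obs=y cand={1} pick 1 [0->1 ok]
  10: obs=x cand={0,2} pick 0 [1->0 ok]
  11: obs=y cand={1} pick 1 [0->1 ok]

0,0,1,2,1,0,1,0,0,1,0,1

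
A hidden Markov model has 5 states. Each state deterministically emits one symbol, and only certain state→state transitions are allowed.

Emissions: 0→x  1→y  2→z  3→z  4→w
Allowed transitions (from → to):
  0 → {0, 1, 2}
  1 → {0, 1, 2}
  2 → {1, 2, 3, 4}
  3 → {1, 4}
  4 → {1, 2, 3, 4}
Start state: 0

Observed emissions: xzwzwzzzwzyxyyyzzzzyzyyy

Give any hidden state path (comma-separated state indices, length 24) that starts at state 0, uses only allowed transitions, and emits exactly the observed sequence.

  0: obs=x cand={0} pick 0 [start]
  1: obs=z cand={2,3} pick 2 [0->2 ok]
  2: obs=w cand={4} pick 4 [2->4 ok]
  3: obs=z cand={2,3} pick 2 [4->2 ok]
  4: obs=w cand={4} pick 4 [2->4 ok]
  5: obs=z cand={2,3} pick 2 [4->2 ok]
  6: obs=z cand={2,3} pick 2 [2->2 ok]
  7: obs=z cand={2,3} pick 2 [2->2 ok]
  8: obs=w cand={4} pick 4 [2->4 ok]
  9: obs=z cand={2,3} pick 2 [4->2 ok]
  10: obs=y cand={1} pick 1 [2->1 ok]
  11: obs=x cand={0} pick 0 [1->0 ok]
  12: obs=y cand={1} pick 1 [0->1 ok]
  13: obs=y cand={1} pick 1 [1->1 ok]
  14: obs=y cand={1} pick 1 [1->1 ok]
  15: obs=z cand={2,3} pick 2 [1->2 ok]
  16: obs=z cand={2,3} pick 2 [2->2 ok]
  17: obs=z cand={2,3} pick 2 [2->2 ok]
  18: obs=z cand={2,3} pick 3 [2->3 ok]
  19: obs=y cand={1} pick 1 [3->1 ok]
  20: obs=z cand={2,3} pick 2 [1->2 ok]
  21: obs=y cand={1} pick 1 [2->1 ok]
  22: obs=y cand={1} pick 1 [1->1 ok]
  23: obs=y cand={1} pick 1 [1->1 ok]

0,2,4,2,4,2,2,2,4,2,1,0,1,1,1,2,2,2,3,1,2,1,1,1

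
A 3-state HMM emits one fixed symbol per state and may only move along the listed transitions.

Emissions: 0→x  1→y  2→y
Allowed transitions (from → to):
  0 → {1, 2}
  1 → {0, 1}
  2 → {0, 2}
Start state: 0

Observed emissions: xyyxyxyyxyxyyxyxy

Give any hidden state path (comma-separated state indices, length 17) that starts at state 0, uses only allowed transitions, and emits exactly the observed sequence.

0,1,1,0,2,0,1,1,0,2,0,1,1,0,2,0,2

  0: obs=x cand={0} pick 0 [start]
  1: obs=y cand={1,2} pick 1 [0->1 ok]
  2: obs=y cand={1,2} pick 1 [1->1 ok]
  3: obs=x cand={0} pick 0 [1->0 ok]
  4: obs=y cand={1,2} pick 2 [0->2 ok]
  5: obs=x cand={0} pick 0 [2->0 ok]
  6: obs=y cand={1,2} pick 1 [0->1 ok]
  7: obs=y cand={1,2} pick 1 [1->1 ok]
  8: obs=x cand={0} pick 0 [1->0 ok]
  9: obs=y cand={1,2} pick 2 [0->2 ok]
  10: obs=x cand={0} pick 0 [2->0 ok]
  11: obs=y cand={1,2} pick 1 [0->1 ok]
  12: obs=y cand={1,2} pick 1 [1->1 ok]
  13: obs=x cand={0} pick 0 [1->0 ok]
  14: obs=y cand={1,2} pick 2 [0->2 ok]
  15: obs=x cand={0} pick 0 [2->0 ok]
  16: obs=y cand={1,2} pick 2 [0->2 ok]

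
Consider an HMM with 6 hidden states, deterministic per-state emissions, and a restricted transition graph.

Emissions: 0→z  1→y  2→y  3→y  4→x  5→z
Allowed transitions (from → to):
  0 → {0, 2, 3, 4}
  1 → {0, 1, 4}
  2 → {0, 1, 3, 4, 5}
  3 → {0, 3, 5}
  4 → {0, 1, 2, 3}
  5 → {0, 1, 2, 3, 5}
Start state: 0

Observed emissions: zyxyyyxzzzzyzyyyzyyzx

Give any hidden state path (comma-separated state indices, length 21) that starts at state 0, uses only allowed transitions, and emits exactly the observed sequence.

0,2,4,1,1,1,4,0,0,0,0,3,5,3,3,3,5,3,3,0,4

  0: obs=z cand={0,5} pick 0 [start]
  1: obs=y cand={1,2,3} pick 2 [0->2 ok]
  2: obs=x cand={4} pick 4 [2->4 ok]
  3: obs=y cand={1,2,3} pick 1 [4->1 ok]
  4: obs=y cand={1,2,3} pick 1 [1->1 ok]
  5: obs=y cand={1,2,3} pick 1 [1->1 ok]
  6: obs=x cand={4} pick 4 [1->4 ok]
  7: obs=z cand={0,5} pick 0 [4->0 ok]
  8: obs=z cand={0,5} pick 0 [0->0 ok]
  9: obs=z cand={0,5} pick 0 [0->0 ok]
  10: obs=z cand={0,5} pick 0 [0->0 ok]
  11: obs=y cand={1,2,3} pick 3 [0->3 ok]
  12: obs=z cand={0,5} pick 5 [3->5 ok]
  13: obs=y cand={1,2,3} pick 3 [5->3 ok]
  14: obs=y cand={1,2,3} pick 3 [3->3 ok]
  15: obs=y cand={1,2,3} pick 3 [3->3 ok]
  16: obs=z cand={0,5} pick 5 [3->5 ok]
  17: obs=y cand={1,2,3} pick 3 [5->3 ok]
  18: obs=y cand={1,2,3} pick 3 [3->3 ok]
  19: obs=z cand={0,5} pick 0 [3->0 ok]
  20: obs=x cand={4} pick 4 [0->4 ok]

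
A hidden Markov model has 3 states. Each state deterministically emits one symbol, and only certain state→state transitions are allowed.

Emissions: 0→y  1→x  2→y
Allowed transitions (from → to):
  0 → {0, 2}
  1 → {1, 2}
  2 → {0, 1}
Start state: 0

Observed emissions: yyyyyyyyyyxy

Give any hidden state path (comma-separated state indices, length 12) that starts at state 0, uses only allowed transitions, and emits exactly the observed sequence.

  pos 0: y in {0,2}, choose 0; start
  pos 1: y in {0,2}, choose 2; 0->2 ok
  pos 2: y in {0,2}, choose 0; 2->0 ok
  pos 3: y in {0,2}, choose 0; 0->0 ok
  pos 4: y in {0,2}, choose 2; 0->2 ok
  pos 5: y in {0,2}, choose 0; 2->0 ok
  pos 6: y in {0,2}, choose 0; 0->0 ok
  pos 7: y in {0,2}, choose 2; 0->2 ok
  pos 8: y in {0,2}, choose 0; 2->0 ok
  pos 9: y in {0,2}, choose 2; 0->2 ok
  pos 10: x in {1}, choose 1; 2->1 ok
  pos 11: y in {0,2}, choose 2; 1->2 ok

0,2,0,0,2,0,0,2,0,2,1,2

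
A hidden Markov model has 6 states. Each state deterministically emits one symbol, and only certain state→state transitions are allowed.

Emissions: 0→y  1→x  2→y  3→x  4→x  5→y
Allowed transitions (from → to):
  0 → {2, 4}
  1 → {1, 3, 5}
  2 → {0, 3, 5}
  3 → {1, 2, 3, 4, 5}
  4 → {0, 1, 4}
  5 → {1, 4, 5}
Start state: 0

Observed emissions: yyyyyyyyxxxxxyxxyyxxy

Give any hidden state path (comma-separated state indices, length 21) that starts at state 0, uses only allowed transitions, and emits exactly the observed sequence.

  [0] y  {0,2,5}  => 0  start
  [1] y  {0,2,5}  => 2  0->2 ok
  [2] y  {0,2,5}  => 0  2->0 ok
  [3] y  {0,2,5}  => 2  0->2 ok
  [4] y  {0,2,5}  => 0  2->0 ok
  [5] y  {0,2,5}  => 2  0->2 ok
  [6] y  {0,2,5}  => 0  2->0 ok
  [7] y  {0,2,5}  => 2  0->2 ok
  [8] x  {1,3,4}  => 3  2->3 ok
  [9] x  {1,3,4}  => 1  3->1 ok
  [10] x  {1,3,4}  => 1  1->1 ok
  [11] x  {1,3,4}  => 3  1->3 ok
  [12] x  {1,3,4}  => 1  3->1 ok
  [13] y  {0,2,5}  => 5  1->5 ok
  [14] x  {1,3,4}  => 4  5->4 ok
  [15] x  {1,3,4}  => 1  4->1 ok
  [16] y  {0,2,5}  => 5  1->5 ok
  [17] y  {0,2,5}  => 5  5->5 ok
  [18] x  {1,3,4}  => 1  5->1 ok
  [19] x  {1,3,4}  => 3  1->3 ok
  [20] y  {0,2,5}  => 2  3->2 ok

0,2,0,2,0,2,0,2,3,1,1,3,1,5,4,1,5,5,1,3,2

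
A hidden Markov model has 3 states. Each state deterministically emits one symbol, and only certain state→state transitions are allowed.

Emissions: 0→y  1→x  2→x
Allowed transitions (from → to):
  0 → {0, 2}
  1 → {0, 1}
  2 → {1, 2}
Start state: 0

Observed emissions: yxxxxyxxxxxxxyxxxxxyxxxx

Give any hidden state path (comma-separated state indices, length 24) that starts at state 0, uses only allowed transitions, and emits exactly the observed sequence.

0,2,2,2,1,0,2,2,2,2,1,1,1,0,2,2,2,1,1,0,2,1,1,1

  t0 'y' -> {0}, take 0 (start)
  t1 'x' -> {1,2}, take 2 (0->2 ok)
  t2 'x' -> {1,2}, take 2 (2->2 ok)
  t3 'x' -> {1,2}, take 2 (2->2 ok)
  t4 'x' -> {1,2}, take 1 (2->1 ok)
  t5 'y' -> {0}, take 0 (1->0 ok)
  t6 'x' -> {1,2}, take 2 (0->2 ok)
  t7 'x' -> {1,2}, take 2 (2->2 ok)
  t8 'x' -> {1,2}, take 2 (2->2 ok)
  t9 'x' -> {1,2}, take 2 (2->2 ok)
  t10 'x' -> {1,2}, take 1 (2->1 ok)
  t11 'x' -> {1,2}, take 1 (1->1 ok)
  t12 'x' -> {1,2}, take 1 (1->1 ok)
  t13 'y' -> {0}, take 0 (1->0 ok)
  t14 'x' -> {1,2}, take 2 (0->2 ok)
  t15 'x' -> {1,2}, take 2 (2->2 ok)
  t16 'x' -> {1,2}, take 2 (2->2 ok)
  t17 'x' -> {1,2}, take 1 (2->1 ok)
  t18 'x' -> {1,2}, take 1 (1->1 ok)
  t19 'y' -> {0}, take 0 (1->0 ok)
  t20 'x' -> {1,2}, take 2 (0->2 ok)
  t21 'x' -> {1,2}, take 1 (2->1 ok)
  t22 'x' -> {1,2}, take 1 (1->1 ok)
  t23 'x' -> {1,2}, take 1 (1->1 ok)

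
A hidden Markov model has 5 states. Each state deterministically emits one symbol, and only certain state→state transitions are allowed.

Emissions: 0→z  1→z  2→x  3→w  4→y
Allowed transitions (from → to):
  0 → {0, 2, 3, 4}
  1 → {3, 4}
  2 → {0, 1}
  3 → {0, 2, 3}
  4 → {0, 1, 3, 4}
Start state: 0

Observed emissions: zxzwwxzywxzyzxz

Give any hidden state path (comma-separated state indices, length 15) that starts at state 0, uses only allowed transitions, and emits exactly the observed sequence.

0,2,0,3,3,2,1,4,3,2,1,4,0,2,1

  0: obs=z cand={0,1} pick 0 [start]
  1: obs=x cand={2} pick 2 [0->2 ok]
  2: obs=z cand={0,1} pick 0 [2->0 ok]
  3: obs=w cand={3} pick 3 [0->3 ok]
  4: obs=w cand={3} pick 3 [3->3 ok]
  5: obs=x cand={2} pick 2 [3->2 ok]
  6: obs=z cand={0,1} pick 1 [2->1 ok]
  7: obs=y cand={4} pick 4 [1->4 ok]
  8: obs=w cand={3} pick 3 [4->3 ok]
  9: obs=x cand={2} pick 2 [3->2 ok]
  10: obs=z cand={0,1} pick 1 [2->1 ok]
  11: obs=y cand={4} pick 4 [1->4 ok]
  12: obs=z cand={0,1} pick 0 [4->0 ok]
  13: obs=x cand={2} pick 2 [0->2 ok]
  14: obs=z cand={0,1} pick 1 [2->1 ok]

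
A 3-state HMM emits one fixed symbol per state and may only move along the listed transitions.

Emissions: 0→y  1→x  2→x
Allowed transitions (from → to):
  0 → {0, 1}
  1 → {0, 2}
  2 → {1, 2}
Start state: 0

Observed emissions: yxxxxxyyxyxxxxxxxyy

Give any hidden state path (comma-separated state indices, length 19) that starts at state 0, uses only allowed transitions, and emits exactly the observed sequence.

0,1,2,2,2,1,0,0,1,0,1,2,2,2,1,2,1,0,0

  0: obs=y cand={0} pick 0 [start]
  1: obs=x cand={1,2} pick 1 [0->1 ok]
  2: obs=x cand={1,2} pick 2 [1->2 ok]
  3: obs=x cand={1,2} pick 2 [2->2 ok]
  4: obs=x cand={1,2} pick 2 [2->2 ok]
  5: obs=x cand={1,2} pick 1 [2->1 ok]
  6: obs=y cand={0} pick 0 [1->0 ok]
  7: obs=y cand={0} pick 0 [0->0 ok]
  8: obs=x cand={1,2} pick 1 [0->1 ok]
  9: obs=y cand={0} pick 0 [1->0 ok]
  10: obs=x cand={1,2} pick 1 [0->1 ok]
  11: obs=x cand={1,2} pick 2 [1->2 ok]
  12: obs=x cand={1,2} pick 2 [2->2 ok]
  13: obs=x cand={1,2} pick 2 [2->2 ok]
  14: obs=x cand={1,2} pick 1 [2->1 ok]
  15: obs=x cand={1,2} pick 2 [1->2 ok]
  16: obs=x cand={1,2} pick 1 [2->1 ok]
  17: obs=y cand={0} pick 0 [1->0 ok]
  18: obs=y cand={0} pick 0 [0->0 ok]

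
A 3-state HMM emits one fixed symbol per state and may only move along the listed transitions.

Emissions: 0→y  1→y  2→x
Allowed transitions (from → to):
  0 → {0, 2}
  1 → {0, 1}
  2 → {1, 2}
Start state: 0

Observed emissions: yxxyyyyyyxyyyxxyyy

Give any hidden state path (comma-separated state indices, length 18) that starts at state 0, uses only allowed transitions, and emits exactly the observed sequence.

  t0 'y' -> {0,1}, take 0 (start)
  t1 'x' -> {2}, take 2 (0->2 ok)
  t2 'x' -> {2}, take 2 (2->2 ok)
  t3 'y' -> {0,1}, take 1 (2->1 ok)
  t4 'y' -> {0,1}, take 1 (1->1 ok)
  t5 'y' -> {0,1}, take 1 (1->1 ok)
  t6 'y' -> {0,1}, take 1 (1->1 ok)
  t7 'y' -> {0,1}, take 0 (1->0 ok)
  t8 'y' -> {0,1}, take 0 (0->0 ok)
  t9 'x' -> {2}, take 2 (0->2 ok)
  t10 'y' -> {0,1}, take 1 (2->1 ok)
  t11 'y' -> {0,1}, take 0 (1->0 ok)
  t12 'y' -> {0,1}, take 0 (0->0 ok)
  t13 'x' -> {2}, take 2 (0->2 ok)
  t14 'x' -> {2}, take 2 (2->2 ok)
  t15 'y' -> {0,1}, take 1 (2->1 ok)
  t16 'y' -> {0,1}, take 1 (1->1 ok)
  t17 'y' -> {0,1}, take 1 (1->1 ok)

0,2,2,1,1,1,1,0,0,2,1,0,0,2,2,1,1,1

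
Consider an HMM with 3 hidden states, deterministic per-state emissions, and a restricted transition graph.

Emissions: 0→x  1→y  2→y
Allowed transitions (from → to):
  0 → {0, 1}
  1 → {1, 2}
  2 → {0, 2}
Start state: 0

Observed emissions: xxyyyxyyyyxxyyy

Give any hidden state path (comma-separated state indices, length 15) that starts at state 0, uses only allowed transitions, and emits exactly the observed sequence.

  0: obs=x cand={0} pick 0 [start]
  1: obs=x cand={0} pick 0 [0->0 ok]
  2: obs=y cand={1,2} pick 1 [0->1 ok]
  3: obs=y cand={1,2} pick 1 [1->1 ok]
  4: obs=y cand={1,2} pick 2 [1->2 ok]
  5: obs=x cand={0} pick 0 [2->0 ok]
  6: obs=y cand={1,2} pick 1 [0->1 ok]
  7: obs=y cand={1,2} pick 1 [1->1 ok]
  8: obs=y cand={1,2} pick 2 [1->2 ok]
  9: obs=y cand={1,2} pick 2 [2->2 ok]
  10: obs=x cand={0} pick 0 [2->0 ok]
  11: obs=x cand={0} pick 0 [0->0 ok]
  12: obs=y cand={1,2} pick 1 [0->1 ok]
  13: obs=y cand={1,2} pick 1 [1->1 ok]
  14: obs=y cand={1,2} pick 2 [1->2 ok]

0,0,1,1,2,0,1,1,2,2,0,0,1,1,2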